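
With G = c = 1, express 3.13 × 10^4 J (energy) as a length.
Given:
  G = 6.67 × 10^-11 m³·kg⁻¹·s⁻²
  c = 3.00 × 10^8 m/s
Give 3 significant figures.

2.58 × 10^-40 m

Energy → length via G/c⁴.
3.13 × 10^4 J × (G/c⁴) = 2.58 × 10^-40 m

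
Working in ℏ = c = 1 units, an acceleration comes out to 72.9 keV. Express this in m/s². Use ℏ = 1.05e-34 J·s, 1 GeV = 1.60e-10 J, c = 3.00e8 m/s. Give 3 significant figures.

3.33e28 m/s²

Acceleration is [L]/[T]² = c·[E]/ℏ.
1 GeV → c/ℏ × (1 GeV in J) = 4.57e32 m/s².
Convert the energy scale: 72.9 keV = 7.29e-5 GeV.
Result: 7.29e-5 × 4.57e32 = 3.33e28 m/s².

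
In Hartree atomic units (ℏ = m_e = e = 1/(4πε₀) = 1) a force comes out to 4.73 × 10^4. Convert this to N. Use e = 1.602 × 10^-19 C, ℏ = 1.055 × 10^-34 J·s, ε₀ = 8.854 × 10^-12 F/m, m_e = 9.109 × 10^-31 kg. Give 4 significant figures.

One atomic unit of force: F_au = E_h/a₀ = m_e²e⁶/((4πε₀)³ℏ⁴) = 8.220 × 10^-8 N.
4.73 × 10^4 × 8.220 × 10^-8 N = 3.888 × 10^-3 N

3.888 × 10^-3 N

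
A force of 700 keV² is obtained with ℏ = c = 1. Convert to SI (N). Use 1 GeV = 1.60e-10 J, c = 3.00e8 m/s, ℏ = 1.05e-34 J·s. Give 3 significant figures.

Force is [E]/[L] = [E]²/(ℏc); restore (ℏc)⁻¹.
1 GeV² → 1/(ℏc) × (1 GeV in J)² = 8.13e5 N.
Convert the energy scale: 700 keV² = 7.00e-10 GeV².
Result: 7.00e-10 × 8.13e5 = 5.69e-4 N.

5.69e-4 N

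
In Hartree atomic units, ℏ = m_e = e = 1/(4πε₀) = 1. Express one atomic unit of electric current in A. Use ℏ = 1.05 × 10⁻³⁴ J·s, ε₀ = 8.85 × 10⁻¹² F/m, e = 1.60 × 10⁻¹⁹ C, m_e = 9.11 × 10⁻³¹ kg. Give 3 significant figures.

6.67 × 10⁻³ A

From ℏ = m_e = e = 1/(4πε₀) = 1 the current scale is I_au = e E_h/ℏ = m_e e⁵/((4πε₀)²ℏ³).
E_h = 4.38 × 10⁻¹⁸ J
e·E_h/ℏ = 6.67 × 10⁻³ A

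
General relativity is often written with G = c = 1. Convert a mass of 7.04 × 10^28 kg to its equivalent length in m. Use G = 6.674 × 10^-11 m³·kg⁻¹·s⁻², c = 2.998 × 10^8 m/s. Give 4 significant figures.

52.28 m

In G = c = 1 units mass has dimensions of length; the conversion factor is G/c².
7.04 × 10^28 kg × (G/c²) = 52.28 m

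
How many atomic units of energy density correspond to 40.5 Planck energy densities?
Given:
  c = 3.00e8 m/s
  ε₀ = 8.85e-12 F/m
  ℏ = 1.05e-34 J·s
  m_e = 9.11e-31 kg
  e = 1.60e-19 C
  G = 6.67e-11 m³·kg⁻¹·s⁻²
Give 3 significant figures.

6.29e101

Planck energy density: u_P = c⁷/(ℏG²) = 4.68e113 J/m³
atomic unit of energy density: u_au = E_h/a₀³ = m_e⁴e¹⁰/((4πε₀)⁵ℏ⁸) = 3.01e13 J/m³
40.5 × 4.68e113 / 3.01e13 = 6.29e101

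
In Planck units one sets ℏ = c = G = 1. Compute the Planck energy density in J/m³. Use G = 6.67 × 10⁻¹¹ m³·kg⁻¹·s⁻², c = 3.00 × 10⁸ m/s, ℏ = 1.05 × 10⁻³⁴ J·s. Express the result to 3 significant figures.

4.68 × 10¹¹³ J/m³

u_P = c⁷/(ℏG²)
  = 2.19 × 10⁵⁹ / 4.67 × 10⁻⁵⁵
  = 4.68 × 10¹¹³ J/m³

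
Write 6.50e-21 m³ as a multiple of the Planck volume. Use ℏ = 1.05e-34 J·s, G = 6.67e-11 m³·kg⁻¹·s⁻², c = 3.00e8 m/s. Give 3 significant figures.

Planck volume: V_P = (ℏG/c³)^(3/2) = 4.18e-105 m³.
6.50e-21 / 4.18e-105 = 1.56e84

1.56e84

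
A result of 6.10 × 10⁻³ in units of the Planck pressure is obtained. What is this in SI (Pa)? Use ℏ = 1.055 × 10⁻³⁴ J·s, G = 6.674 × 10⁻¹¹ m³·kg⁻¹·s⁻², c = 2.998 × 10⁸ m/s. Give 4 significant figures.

2.826 × 10¹¹¹ Pa

One Planck pressure: p_P = c⁷/(ℏG²) = 4.632 × 10¹¹³ Pa.
6.10 × 10⁻³ × 4.632 × 10¹¹³ Pa = 2.826 × 10¹¹¹ Pa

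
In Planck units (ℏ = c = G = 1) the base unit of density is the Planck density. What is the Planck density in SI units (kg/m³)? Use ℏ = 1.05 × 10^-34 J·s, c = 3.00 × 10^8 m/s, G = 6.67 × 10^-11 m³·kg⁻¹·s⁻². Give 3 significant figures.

5.20 × 10^96 kg/m³

ρ_P = c⁵/(ℏG²)
  = 2.43 × 10^42 / 4.67 × 10^-55
  = 5.20 × 10^96 kg/m³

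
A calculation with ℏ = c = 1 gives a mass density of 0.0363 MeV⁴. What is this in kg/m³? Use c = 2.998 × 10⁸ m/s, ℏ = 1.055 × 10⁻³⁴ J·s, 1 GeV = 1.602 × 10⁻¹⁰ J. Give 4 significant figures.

8.407 × 10⁶ kg/m³

Mass density is [E]/(c²[L]³) = [E]⁴/(ℏ³c⁵).
1 GeV⁴ → 1/(ℏ³c⁵) × (1 GeV in J)⁴ = 2.316 × 10²⁰ kg/m³.
Convert the energy scale: 0.0363 MeV⁴ = 3.63 × 10⁻¹⁴ GeV⁴.
Result: 3.63 × 10⁻¹⁴ × 2.316 × 10²⁰ = 8.407 × 10⁶ kg/m³.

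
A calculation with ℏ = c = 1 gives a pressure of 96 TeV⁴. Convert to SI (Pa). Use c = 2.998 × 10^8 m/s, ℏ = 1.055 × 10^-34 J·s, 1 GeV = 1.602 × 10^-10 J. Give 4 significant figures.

1.998 × 10^51 Pa

Pressure is [E]/[L]³ = [E]⁴/(ℏc)³.
1 GeV⁴ → 1/(ℏc)³ × (1 GeV in J)⁴ = 2.082 × 10^37 Pa.
Convert the energy scale: 96 TeV⁴ = 9.60 × 10^13 GeV⁴.
Result: 9.60 × 10^13 × 2.082 × 10^37 = 1.998 × 10^51 Pa.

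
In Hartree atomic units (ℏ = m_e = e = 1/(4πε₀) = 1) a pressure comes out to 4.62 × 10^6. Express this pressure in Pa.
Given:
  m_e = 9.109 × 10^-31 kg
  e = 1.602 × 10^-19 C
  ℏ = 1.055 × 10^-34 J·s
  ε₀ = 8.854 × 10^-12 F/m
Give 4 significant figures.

One atomic unit of pressure: P_au = E_h/a₀³ = m_e⁴e¹⁰/((4πε₀)⁵ℏ⁸) = 2.929 × 10^13 Pa.
4.62 × 10^6 × 2.929 × 10^13 Pa = 1.353 × 10^20 Pa

1.353 × 10^20 Pa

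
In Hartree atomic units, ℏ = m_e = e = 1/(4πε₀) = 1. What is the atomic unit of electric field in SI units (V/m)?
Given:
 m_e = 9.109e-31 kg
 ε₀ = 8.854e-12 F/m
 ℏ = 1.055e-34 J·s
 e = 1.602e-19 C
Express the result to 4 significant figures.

5.131e11 V/m

The unique combination of the constants set to 1 with dimensions of electric field is E_au = E_h/(e a₀) = m_e²e⁵/((4πε₀)³ℏ⁴).
E_h = 4.354e-18 J
a₀ = 5.297e-11 m
E_h/(e·a₀) = 5.131e11 V/m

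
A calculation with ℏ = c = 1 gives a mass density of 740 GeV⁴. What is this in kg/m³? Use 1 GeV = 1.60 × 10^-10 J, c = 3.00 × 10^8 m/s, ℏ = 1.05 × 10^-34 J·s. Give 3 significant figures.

1.72 × 10^23 kg/m³

Mass density is [E]/(c²[L]³) = [E]⁴/(ℏ³c⁵).
1 GeV⁴ → 1/(ℏ³c⁵) × (1 GeV in J)⁴ = 2.33 × 10^20 kg/m³.
Result: 740 × 2.33 × 10^20 = 1.72 × 10^23 kg/m³.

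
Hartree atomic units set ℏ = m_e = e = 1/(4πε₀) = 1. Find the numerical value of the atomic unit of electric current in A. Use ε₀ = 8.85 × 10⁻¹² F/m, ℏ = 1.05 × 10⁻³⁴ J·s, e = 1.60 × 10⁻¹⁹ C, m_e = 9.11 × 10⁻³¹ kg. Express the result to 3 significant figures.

6.67 × 10⁻³ A

Dimensional analysis gives I_au = e E_h/ℏ = m_e e⁵/((4πε₀)²ℏ³).
E_h = 4.38 × 10⁻¹⁸ J
e·E_h/ℏ = 6.67 × 10⁻³ A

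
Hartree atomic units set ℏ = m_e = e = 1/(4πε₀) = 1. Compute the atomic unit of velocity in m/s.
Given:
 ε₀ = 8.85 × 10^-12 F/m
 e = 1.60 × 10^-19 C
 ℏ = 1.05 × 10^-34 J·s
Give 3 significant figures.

2.19 × 10^6 m/s

Dimensional analysis gives v_au = e²/(4πε₀ℏ).
  = 2.56 × 10^-38 / 1.17 × 10^-44
  = 2.19 × 10^6 m/s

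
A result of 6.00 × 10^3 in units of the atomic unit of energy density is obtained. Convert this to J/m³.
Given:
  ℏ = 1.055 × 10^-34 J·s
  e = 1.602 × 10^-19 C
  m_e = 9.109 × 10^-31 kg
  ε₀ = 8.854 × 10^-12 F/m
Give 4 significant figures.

1.757 × 10^17 J/m³

One atomic unit of energy density: u_au = E_h/a₀³ = m_e⁴e¹⁰/((4πε₀)⁵ℏ⁸) = 2.929 × 10^13 J/m³.
6.00 × 10^3 × 2.929 × 10^13 J/m³ = 1.757 × 10^17 J/m³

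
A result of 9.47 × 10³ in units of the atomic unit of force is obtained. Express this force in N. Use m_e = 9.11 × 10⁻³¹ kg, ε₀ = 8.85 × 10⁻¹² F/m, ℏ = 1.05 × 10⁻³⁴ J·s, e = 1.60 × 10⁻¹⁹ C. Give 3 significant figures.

7.89 × 10⁻⁴ N

One atomic unit of force: F_au = E_h/a₀ = m_e²e⁶/((4πε₀)³ℏ⁴) = 8.33 × 10⁻⁸ N.
9.47 × 10³ × 8.33 × 10⁻⁸ N = 7.89 × 10⁻⁴ N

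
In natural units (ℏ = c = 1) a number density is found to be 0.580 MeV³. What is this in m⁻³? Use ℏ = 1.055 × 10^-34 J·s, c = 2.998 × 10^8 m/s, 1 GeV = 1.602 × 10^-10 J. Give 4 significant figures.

7.536 × 10^37 m⁻³

Number density is [L]⁻³ = [E]³/(ℏc)³.
1 GeV³ → 1/(ℏc)³ × (1 GeV in J)³ = 1.299 × 10^47 m⁻³.
Convert the energy scale: 0.580 MeV³ = 5.80 × 10^-10 GeV³.
Result: 5.80 × 10^-10 × 1.299 × 10^47 = 7.536 × 10^37 m⁻³.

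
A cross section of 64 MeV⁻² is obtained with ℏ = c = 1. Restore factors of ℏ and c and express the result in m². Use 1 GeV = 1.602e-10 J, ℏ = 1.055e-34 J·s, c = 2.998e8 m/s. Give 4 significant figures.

2.495e-24 m²

Area is [L]² = [E]⁻²·(ℏc)²; restore (ℏc)².
1 GeV⁻² → (ℏc)² × (1 GeV in J)⁻² = 3.898e-32 m².
Convert the energy scale: 64 MeV⁻² = 6.40e7 GeV⁻².
Result: 6.40e7 × 3.898e-32 = 2.495e-24 m².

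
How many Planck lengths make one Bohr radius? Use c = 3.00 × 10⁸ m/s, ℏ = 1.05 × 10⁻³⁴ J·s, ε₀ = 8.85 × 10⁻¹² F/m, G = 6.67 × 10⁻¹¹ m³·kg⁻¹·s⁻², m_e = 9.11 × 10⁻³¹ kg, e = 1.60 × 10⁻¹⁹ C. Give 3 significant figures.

Bohr radius: a₀ = 4πε₀ℏ²/(m_e e²) = 5.26 × 10⁻¹¹ m
Planck length: ℓ_P = √(ℏG/c³) = 1.61 × 10⁻³⁵ m
ratio = 5.26 × 10⁻¹¹ / 1.61 × 10⁻³⁵ = 3.26 × 10²⁴

3.26 × 10²⁴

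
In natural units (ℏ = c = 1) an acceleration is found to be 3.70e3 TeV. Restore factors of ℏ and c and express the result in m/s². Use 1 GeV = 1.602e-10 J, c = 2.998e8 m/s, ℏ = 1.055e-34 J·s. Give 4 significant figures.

1.684e39 m/s²

Acceleration is [L]/[T]² = c·[E]/ℏ.
1 GeV → c/ℏ × (1 GeV in J) = 4.552e32 m/s².
Convert the energy scale: 3.70e3 TeV = 3.70e6 GeV.
Result: 3.70e6 × 4.552e32 = 1.684e39 m/s².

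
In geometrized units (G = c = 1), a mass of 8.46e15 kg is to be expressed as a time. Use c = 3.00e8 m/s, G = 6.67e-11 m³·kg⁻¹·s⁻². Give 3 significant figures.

Mass → time via G/c³.
8.46e15 kg × (G/c³) = 2.09e-20 s

2.09e-20 s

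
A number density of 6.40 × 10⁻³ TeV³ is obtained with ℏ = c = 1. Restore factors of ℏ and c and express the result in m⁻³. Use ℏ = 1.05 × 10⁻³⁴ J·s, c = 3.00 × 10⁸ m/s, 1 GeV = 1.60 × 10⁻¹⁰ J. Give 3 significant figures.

8.39 × 10⁵³ m⁻³

Number density is [L]⁻³ = [E]³/(ℏc)³.
1 GeV³ → 1/(ℏc)³ × (1 GeV in J)³ = 1.31 × 10⁴⁷ m⁻³.
Convert the energy scale: 6.40 × 10⁻³ TeV³ = 6.40 × 10⁶ GeV³.
Result: 6.40 × 10⁶ × 1.31 × 10⁴⁷ = 8.39 × 10⁵³ m⁻³.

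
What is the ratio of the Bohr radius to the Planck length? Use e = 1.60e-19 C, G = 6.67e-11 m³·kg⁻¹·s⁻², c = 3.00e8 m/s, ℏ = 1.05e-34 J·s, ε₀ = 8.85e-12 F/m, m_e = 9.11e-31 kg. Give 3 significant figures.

Bohr radius: a₀ = 4πε₀ℏ²/(m_e e²) = 5.26e-11 m
Planck length: ℓ_P = √(ℏG/c³) = 1.61e-35 m
ratio = 5.26e-11 / 1.61e-35 = 3.26e24

3.26e24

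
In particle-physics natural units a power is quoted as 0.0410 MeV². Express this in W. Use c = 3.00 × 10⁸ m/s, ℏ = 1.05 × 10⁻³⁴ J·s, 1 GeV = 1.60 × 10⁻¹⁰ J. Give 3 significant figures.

1.00 × 10⁷ W

Power is [E]/[T] = [E]²/ℏ.
1 GeV² → 1/ℏ × (1 GeV in J)² = 2.44 × 10¹⁴ W.
Convert the energy scale: 0.0410 MeV² = 4.10 × 10⁻⁸ GeV².
Result: 4.10 × 10⁻⁸ × 2.44 × 10¹⁴ = 1.00 × 10⁷ W.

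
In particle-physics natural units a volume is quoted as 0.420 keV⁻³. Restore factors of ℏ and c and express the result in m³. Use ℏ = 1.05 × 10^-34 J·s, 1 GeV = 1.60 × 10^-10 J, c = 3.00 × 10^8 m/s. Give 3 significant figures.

Volume is [L]³ = [E]⁻³·(ℏc)³.
1 GeV⁻³ → (ℏc)³ × (1 GeV in J)⁻³ = 7.63 × 10^-48 m³.
Convert the energy scale: 0.420 keV⁻³ = 4.20 × 10^17 GeV⁻³.
Result: 4.20 × 10^17 × 7.63 × 10^-48 = 3.20 × 10^-30 m³.

3.20 × 10^-30 m³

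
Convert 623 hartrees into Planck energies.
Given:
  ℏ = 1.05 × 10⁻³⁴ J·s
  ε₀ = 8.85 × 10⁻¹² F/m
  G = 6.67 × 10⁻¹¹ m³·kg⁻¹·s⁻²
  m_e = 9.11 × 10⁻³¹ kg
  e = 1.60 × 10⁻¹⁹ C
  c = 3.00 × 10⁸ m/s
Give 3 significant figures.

1.39 × 10⁻²⁴

hartree: E_h = m_e e⁴/(4πε₀ℏ)² = 4.38 × 10⁻¹⁸ J
Planck energy: E_P = √(ℏc⁵/G) = 1.96 × 10⁹ J
623 × 4.38 × 10⁻¹⁸ / 1.96 × 10⁹ = 1.39 × 10⁻²⁴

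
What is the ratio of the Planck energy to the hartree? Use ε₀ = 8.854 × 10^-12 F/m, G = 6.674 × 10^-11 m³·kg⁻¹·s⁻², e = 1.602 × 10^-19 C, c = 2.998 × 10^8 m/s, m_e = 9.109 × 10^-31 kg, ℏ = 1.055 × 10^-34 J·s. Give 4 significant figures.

4.494 × 10^26

Planck energy: E_P = √(ℏc⁵/G) = 1.957 × 10^9 J
hartree: E_h = m_e e⁴/(4πε₀ℏ)² = 4.354 × 10^-18 J
ratio = 1.957 × 10^9 / 4.354 × 10^-18 = 4.494 × 10^26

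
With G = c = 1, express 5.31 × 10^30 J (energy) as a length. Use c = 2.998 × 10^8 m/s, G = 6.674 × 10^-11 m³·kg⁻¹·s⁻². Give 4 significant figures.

4.387 × 10^-14 m

Energy → length via G/c⁴.
5.31 × 10^30 J × (G/c⁴) = 4.387 × 10^-14 m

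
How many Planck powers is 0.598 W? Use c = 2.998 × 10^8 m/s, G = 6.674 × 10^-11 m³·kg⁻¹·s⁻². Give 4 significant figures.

Planck power: P_P = c⁵/G = 3.629 × 10^52 W.
0.598 / 3.629 × 10^52 = 1.648 × 10^-53

1.648 × 10^-53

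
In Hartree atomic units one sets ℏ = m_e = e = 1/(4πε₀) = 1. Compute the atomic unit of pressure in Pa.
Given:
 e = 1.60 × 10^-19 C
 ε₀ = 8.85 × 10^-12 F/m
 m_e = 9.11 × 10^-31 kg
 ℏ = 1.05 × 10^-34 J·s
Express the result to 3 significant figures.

P_au = E_h/a₀³ = m_e⁴e¹⁰/((4πε₀)⁵ℏ⁸)
E_h = 4.38 × 10^-18 J
a₀ = 5.26 × 10^-11 m
E_h/a₀³ = 3.01 × 10^13 Pa

3.01 × 10^13 Pa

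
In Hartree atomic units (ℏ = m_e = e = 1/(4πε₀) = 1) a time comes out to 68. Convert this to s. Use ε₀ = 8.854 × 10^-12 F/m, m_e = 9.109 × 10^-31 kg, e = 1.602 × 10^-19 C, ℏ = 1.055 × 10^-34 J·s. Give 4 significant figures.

One atomic unit of time: τ_au = (4πε₀)²ℏ³/(m_e e⁴) = 2.423 × 10^-17 s.
68 × 2.423 × 10^-17 s = 1.648 × 10^-15 s

1.648 × 10^-15 s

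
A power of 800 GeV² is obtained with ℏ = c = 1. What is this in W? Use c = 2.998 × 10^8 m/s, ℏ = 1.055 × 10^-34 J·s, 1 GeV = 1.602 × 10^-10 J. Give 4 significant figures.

Power is [E]/[T] = [E]²/ℏ.
1 GeV² → 1/ℏ × (1 GeV in J)² = 2.433 × 10^14 W.
Result: 800 × 2.433 × 10^14 = 1.946 × 10^17 W.

1.946 × 10^17 W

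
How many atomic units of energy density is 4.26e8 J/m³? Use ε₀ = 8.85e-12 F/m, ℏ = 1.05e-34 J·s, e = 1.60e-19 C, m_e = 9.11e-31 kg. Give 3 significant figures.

atomic unit of energy density: u_au = E_h/a₀³ = m_e⁴e¹⁰/((4πε₀)⁵ℏ⁸) = 3.01e13 J/m³.
4.26e8 / 3.01e13 = 1.41e-5

1.41e-5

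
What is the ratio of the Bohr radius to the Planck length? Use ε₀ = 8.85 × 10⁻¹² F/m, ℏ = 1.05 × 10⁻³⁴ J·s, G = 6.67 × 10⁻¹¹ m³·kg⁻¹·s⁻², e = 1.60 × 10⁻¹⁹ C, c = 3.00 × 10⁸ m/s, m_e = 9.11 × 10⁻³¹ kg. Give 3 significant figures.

Bohr radius: a₀ = 4πε₀ℏ²/(m_e e²) = 5.26 × 10⁻¹¹ m
Planck length: ℓ_P = √(ℏG/c³) = 1.61 × 10⁻³⁵ m
ratio = 5.26 × 10⁻¹¹ / 1.61 × 10⁻³⁵ = 3.26 × 10²⁴

3.26 × 10²⁴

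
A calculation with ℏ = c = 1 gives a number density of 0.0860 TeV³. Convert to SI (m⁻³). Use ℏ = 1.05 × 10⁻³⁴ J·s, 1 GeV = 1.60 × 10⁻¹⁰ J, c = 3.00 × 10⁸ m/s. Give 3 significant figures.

1.13 × 10⁵⁵ m⁻³

Number density is [L]⁻³ = [E]³/(ℏc)³.
1 GeV³ → 1/(ℏc)³ × (1 GeV in J)³ = 1.31 × 10⁴⁷ m⁻³.
Convert the energy scale: 0.0860 TeV³ = 8.60 × 10⁷ GeV³.
Result: 8.60 × 10⁷ × 1.31 × 10⁴⁷ = 1.13 × 10⁵⁵ m⁻³.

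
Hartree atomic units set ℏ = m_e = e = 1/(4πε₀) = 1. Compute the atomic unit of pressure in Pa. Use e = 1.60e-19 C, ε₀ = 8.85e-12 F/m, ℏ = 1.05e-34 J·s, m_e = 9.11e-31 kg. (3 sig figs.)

From ℏ = m_e = e = 1/(4πε₀) = 1 the pressure scale is P_au = E_h/a₀³ = m_e⁴e¹⁰/((4πε₀)⁵ℏ⁸).
E_h = 4.38e-18 J
a₀ = 5.26e-11 m
E_h/a₀³ = 3.01e13 Pa

3.01e13 Pa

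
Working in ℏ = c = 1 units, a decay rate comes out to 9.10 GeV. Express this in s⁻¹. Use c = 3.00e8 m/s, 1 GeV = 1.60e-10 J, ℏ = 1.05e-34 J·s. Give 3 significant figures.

A rate is [E]/ℏ; divide by ℏ.
1 GeV → 1/ℏ × (1 GeV in J) = 1.52e24 s⁻¹.
Result: 9.10 × 1.52e24 = 1.39e25 s⁻¹.

1.39e25 s⁻¹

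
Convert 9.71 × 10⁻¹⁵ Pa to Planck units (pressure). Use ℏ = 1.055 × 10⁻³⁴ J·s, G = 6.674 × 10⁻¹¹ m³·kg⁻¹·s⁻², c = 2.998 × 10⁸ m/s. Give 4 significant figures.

Planck pressure: p_P = c⁷/(ℏG²) = 4.632 × 10¹¹³ Pa.
9.71 × 10⁻¹⁵ / 4.632 × 10¹¹³ = 2.096 × 10⁻¹²⁸

2.096 × 10⁻¹²⁸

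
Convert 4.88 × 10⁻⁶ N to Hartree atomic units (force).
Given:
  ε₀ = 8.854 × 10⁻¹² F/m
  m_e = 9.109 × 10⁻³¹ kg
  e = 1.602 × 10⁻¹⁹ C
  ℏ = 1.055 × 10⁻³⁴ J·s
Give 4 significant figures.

atomic unit of force: F_au = E_h/a₀ = m_e²e⁶/((4πε₀)³ℏ⁴) = 8.220 × 10⁻⁸ N.
4.88 × 10⁻⁶ / 8.220 × 10⁻⁸ = 59.37

59.37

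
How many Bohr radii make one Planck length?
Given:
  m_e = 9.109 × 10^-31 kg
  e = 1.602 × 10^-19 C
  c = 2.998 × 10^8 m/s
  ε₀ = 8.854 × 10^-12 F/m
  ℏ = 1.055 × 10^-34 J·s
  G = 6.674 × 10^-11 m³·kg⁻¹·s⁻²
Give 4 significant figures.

Planck length: ℓ_P = √(ℏG/c³) = 1.616 × 10^-35 m
Bohr radius: a₀ = 4πε₀ℏ²/(m_e e²) = 5.297 × 10^-11 m
ratio = 1.616 × 10^-35 / 5.297 × 10^-11 = 3.051 × 10^-25

3.051 × 10^-25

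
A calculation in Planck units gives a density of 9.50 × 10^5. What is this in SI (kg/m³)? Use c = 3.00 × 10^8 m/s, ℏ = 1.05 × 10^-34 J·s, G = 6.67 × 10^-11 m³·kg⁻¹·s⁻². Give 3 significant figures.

One Planck density: ρ_P = c⁵/(ℏG²) = 5.20 × 10^96 kg/m³.
9.50 × 10^5 × 5.20 × 10^96 kg/m³ = 4.94 × 10^102 kg/m³

4.94 × 10^102 kg/m³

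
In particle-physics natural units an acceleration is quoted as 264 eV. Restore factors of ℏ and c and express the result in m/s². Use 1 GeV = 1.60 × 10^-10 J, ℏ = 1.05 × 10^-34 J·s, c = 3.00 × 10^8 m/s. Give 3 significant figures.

Acceleration is [L]/[T]² = c·[E]/ℏ.
1 GeV → c/ℏ × (1 GeV in J) = 4.57 × 10^32 m/s².
Convert the energy scale: 264 eV = 2.64 × 10^-7 GeV.
Result: 2.64 × 10^-7 × 4.57 × 10^32 = 1.21 × 10^26 m/s².

1.21 × 10^26 m/s²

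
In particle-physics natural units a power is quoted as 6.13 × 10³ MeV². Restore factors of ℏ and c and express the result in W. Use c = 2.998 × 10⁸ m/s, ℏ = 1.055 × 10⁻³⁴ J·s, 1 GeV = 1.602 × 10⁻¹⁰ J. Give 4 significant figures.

Power is [E]/[T] = [E]²/ℏ.
1 GeV² → 1/ℏ × (1 GeV in J)² = 2.433 × 10¹⁴ W.
Convert the energy scale: 6.13 × 10³ MeV² = 6.13 × 10⁻³ GeV².
Result: 6.13 × 10⁻³ × 2.433 × 10¹⁴ = 1.491 × 10¹² W.

1.491 × 10¹² W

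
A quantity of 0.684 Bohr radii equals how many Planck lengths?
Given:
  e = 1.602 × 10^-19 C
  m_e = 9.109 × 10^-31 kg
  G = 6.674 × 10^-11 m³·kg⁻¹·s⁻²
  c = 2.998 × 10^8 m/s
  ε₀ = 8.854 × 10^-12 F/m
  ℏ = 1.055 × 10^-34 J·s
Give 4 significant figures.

2.242 × 10^24

Bohr radius: a₀ = 4πε₀ℏ²/(m_e e²) = 5.297 × 10^-11 m
Planck length: ℓ_P = √(ℏG/c³) = 1.616 × 10^-35 m
0.684 × 5.297 × 10^-11 / 1.616 × 10^-35 = 2.242 × 10^24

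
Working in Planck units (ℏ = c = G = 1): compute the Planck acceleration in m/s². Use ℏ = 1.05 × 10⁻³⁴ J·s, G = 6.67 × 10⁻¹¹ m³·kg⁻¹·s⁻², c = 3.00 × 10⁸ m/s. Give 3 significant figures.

5.59 × 10⁵¹ m/s²

The unique combination of the constants set to 1 with dimensions of acceleration is a_P = √(c⁷/(ℏG)).
  = √(3.12 × 10¹⁰³)
  = 5.59 × 10⁵¹ m/s²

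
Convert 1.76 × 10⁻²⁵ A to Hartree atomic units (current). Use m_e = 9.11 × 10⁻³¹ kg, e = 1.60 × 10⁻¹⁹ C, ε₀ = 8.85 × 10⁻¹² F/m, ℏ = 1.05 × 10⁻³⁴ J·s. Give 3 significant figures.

2.64 × 10⁻²³

atomic unit of electric current: I_au = e E_h/ℏ = m_e e⁵/((4πε₀)²ℏ³) = 6.67 × 10⁻³ A.
1.76 × 10⁻²⁵ / 6.67 × 10⁻³ = 2.64 × 10⁻²³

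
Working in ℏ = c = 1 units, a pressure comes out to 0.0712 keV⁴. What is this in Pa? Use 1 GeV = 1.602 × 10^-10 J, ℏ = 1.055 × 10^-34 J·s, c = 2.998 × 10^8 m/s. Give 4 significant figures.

1.482 × 10^12 Pa

Pressure is [E]/[L]³ = [E]⁴/(ℏc)³.
1 GeV⁴ → 1/(ℏc)³ × (1 GeV in J)⁴ = 2.082 × 10^37 Pa.
Convert the energy scale: 0.0712 keV⁴ = 7.12 × 10^-26 GeV⁴.
Result: 7.12 × 10^-26 × 2.082 × 10^37 = 1.482 × 10^12 Pa.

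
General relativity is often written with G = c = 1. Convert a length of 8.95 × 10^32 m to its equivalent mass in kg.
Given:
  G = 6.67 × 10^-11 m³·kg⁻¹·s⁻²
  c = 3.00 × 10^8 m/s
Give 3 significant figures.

Length → mass via c²/G.
8.95 × 10^32 m × (c²/G) = 1.21 × 10^60 kg

1.21 × 10^60 kg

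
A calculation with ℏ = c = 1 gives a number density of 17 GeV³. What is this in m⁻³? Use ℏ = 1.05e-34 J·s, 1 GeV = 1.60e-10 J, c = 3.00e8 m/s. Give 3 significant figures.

Number density is [L]⁻³ = [E]³/(ℏc)³.
1 GeV³ → 1/(ℏc)³ × (1 GeV in J)³ = 1.31e47 m⁻³.
Result: 17 × 1.31e47 = 2.23e48 m⁻³.

2.23e48 m⁻³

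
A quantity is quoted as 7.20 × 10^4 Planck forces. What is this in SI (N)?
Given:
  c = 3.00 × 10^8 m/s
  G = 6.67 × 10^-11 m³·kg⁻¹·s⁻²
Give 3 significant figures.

One Planck force: F_P = c⁴/G = 1.21 × 10^44 N.
7.20 × 10^4 × 1.21 × 10^44 N = 8.74 × 10^48 N

8.74 × 10^48 N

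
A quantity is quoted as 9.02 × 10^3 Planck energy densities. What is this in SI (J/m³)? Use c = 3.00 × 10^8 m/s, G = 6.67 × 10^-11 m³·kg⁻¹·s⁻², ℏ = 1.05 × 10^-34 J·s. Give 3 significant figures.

4.22 × 10^117 J/m³

One Planck energy density: u_P = c⁷/(ℏG²) = 4.68 × 10^113 J/m³.
9.02 × 10^3 × 4.68 × 10^113 J/m³ = 4.22 × 10^117 J/m³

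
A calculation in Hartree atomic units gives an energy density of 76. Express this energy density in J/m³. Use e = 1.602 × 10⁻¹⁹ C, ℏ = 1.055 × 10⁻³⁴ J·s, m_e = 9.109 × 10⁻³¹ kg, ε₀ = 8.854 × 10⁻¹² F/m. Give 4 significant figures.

One atomic unit of energy density: u_au = E_h/a₀³ = m_e⁴e¹⁰/((4πε₀)⁵ℏ⁸) = 2.929 × 10¹³ J/m³.
76 × 2.929 × 10¹³ J/m³ = 2.226 × 10¹⁵ J/m³

2.226 × 10¹⁵ J/m³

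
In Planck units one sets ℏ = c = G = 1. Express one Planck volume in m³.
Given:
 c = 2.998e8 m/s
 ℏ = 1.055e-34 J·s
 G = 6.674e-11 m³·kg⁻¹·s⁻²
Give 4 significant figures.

V_P = (ℏG/c³)^(3/2)
  = √(1.784e-209)
  = 4.224e-105 m³

4.224e-105 m³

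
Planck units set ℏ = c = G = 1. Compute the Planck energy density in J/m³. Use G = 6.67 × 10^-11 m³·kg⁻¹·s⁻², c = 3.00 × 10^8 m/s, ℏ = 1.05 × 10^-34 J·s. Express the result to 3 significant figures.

4.68 × 10^113 J/m³

From ℏ = c = G = 1 the energy density scale is u_P = c⁷/(ℏG²).
  = 2.19 × 10^59 / 4.67 × 10^-55
  = 4.68 × 10^113 J/m³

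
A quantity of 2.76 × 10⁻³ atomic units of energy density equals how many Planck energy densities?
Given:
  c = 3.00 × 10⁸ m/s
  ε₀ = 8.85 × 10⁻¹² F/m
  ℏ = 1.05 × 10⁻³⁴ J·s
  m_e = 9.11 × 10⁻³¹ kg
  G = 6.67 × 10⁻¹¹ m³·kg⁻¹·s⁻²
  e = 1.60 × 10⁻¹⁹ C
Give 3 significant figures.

1.78 × 10⁻¹⁰³

atomic unit of energy density: u_au = E_h/a₀³ = m_e⁴e¹⁰/((4πε₀)⁵ℏ⁸) = 3.01 × 10¹³ J/m³
Planck energy density: u_P = c⁷/(ℏG²) = 4.68 × 10¹¹³ J/m³
2.76 × 10⁻³ × 3.01 × 10¹³ / 4.68 × 10¹¹³ = 1.78 × 10⁻¹⁰³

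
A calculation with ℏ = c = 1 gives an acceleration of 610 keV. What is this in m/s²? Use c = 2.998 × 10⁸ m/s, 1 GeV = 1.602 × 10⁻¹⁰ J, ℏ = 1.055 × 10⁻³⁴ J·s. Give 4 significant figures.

Acceleration is [L]/[T]² = c·[E]/ℏ.
1 GeV → c/ℏ × (1 GeV in J) = 4.552 × 10³² m/s².
Convert the energy scale: 610 keV = 6.10 × 10⁻⁴ GeV.
Result: 6.10 × 10⁻⁴ × 4.552 × 10³² = 2.777 × 10²⁹ m/s².

2.777 × 10²⁹ m/s²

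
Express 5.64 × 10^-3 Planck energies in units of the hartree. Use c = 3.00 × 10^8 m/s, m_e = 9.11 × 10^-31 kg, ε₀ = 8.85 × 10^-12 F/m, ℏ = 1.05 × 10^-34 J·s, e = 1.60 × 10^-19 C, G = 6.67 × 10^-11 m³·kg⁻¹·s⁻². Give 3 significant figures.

2.52 × 10^24

Planck energy: E_P = √(ℏc⁵/G) = 1.96 × 10^9 J
hartree: E_h = m_e e⁴/(4πε₀ℏ)² = 4.38 × 10^-18 J
5.64 × 10^-3 × 1.96 × 10^9 / 4.38 × 10^-18 = 2.52 × 10^24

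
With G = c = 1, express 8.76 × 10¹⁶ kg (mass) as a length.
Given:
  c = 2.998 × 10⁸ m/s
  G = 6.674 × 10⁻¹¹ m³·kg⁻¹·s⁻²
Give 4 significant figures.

In G = c = 1 units mass has dimensions of length; the conversion factor is G/c².
8.76 × 10¹⁶ kg × (G/c²) = 6.505 × 10⁻¹¹ m

6.505 × 10⁻¹¹ m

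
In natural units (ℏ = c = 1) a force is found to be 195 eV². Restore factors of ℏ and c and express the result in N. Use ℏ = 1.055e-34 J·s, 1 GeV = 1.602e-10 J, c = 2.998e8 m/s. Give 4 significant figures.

1.582e-10 N

Force is [E]/[L] = [E]²/(ℏc); restore (ℏc)⁻¹.
1 GeV² → 1/(ℏc) × (1 GeV in J)² = 8.114e5 N.
Convert the energy scale: 195 eV² = 1.95e-16 GeV².
Result: 1.95e-16 × 8.114e5 = 1.582e-10 N.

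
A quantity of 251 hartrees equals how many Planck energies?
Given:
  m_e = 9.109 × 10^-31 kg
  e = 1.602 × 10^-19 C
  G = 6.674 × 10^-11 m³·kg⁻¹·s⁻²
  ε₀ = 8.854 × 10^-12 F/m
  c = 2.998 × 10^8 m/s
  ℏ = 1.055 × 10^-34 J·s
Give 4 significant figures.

hartree: E_h = m_e e⁴/(4πε₀ℏ)² = 4.354 × 10^-18 J
Planck energy: E_P = √(ℏc⁵/G) = 1.957 × 10^9 J
251 × 4.354 × 10^-18 / 1.957 × 10^9 = 5.586 × 10^-25

5.586 × 10^-25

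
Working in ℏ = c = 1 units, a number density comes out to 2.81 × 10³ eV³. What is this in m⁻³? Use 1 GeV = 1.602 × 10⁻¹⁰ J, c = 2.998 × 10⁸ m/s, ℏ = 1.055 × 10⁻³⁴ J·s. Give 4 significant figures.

3.651 × 10²³ m⁻³

Number density is [L]⁻³ = [E]³/(ℏc)³.
1 GeV³ → 1/(ℏc)³ × (1 GeV in J)³ = 1.299 × 10⁴⁷ m⁻³.
Convert the energy scale: 2.81 × 10³ eV³ = 2.81 × 10⁻²⁴ GeV³.
Result: 2.81 × 10⁻²⁴ × 1.299 × 10⁴⁷ = 3.651 × 10²³ m⁻³.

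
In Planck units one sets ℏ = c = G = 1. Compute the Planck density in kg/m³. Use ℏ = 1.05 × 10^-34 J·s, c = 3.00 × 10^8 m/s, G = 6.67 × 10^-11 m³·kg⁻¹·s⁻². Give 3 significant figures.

5.20 × 10^96 kg/m³

ρ_P = c⁵/(ℏG²)
  = 2.43 × 10^42 / 4.67 × 10^-55
  = 5.20 × 10^96 kg/m³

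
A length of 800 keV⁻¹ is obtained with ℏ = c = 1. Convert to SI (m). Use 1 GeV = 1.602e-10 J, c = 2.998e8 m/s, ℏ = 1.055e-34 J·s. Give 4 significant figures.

1.579e-7 m

A length is [E]⁻¹ in ℏ=c=1; restore one factor of ℏc.
1 GeV⁻¹ → ℏc × (1 GeV in J)⁻¹ = 1.974e-16 m.
Convert the energy scale: 800 keV⁻¹ = 8.00e8 GeV⁻¹.
Result: 8.00e8 × 1.974e-16 = 1.579e-7 m.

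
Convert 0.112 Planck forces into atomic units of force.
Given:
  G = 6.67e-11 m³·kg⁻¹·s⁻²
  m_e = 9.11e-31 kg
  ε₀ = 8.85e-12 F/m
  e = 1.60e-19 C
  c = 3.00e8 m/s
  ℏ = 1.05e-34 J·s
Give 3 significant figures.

Planck force: F_P = c⁴/G = 1.21e44 N
atomic unit of force: F_au = E_h/a₀ = m_e²e⁶/((4πε₀)³ℏ⁴) = 8.33e-8 N
0.112 × 1.21e44 / 8.33e-8 = 1.63e50

1.63e50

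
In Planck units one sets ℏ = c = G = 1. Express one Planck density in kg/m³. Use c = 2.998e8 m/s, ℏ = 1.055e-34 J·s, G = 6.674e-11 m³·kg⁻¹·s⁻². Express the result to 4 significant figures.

ρ_P = c⁵/(ℏG²)
  = 2.422e42 / 4.699e-55
  = 5.154e96 kg/m³

5.154e96 kg/m³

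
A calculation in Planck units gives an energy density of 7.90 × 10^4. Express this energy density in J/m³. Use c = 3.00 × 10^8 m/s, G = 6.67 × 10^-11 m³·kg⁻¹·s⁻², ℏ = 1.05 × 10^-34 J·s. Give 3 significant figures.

3.70 × 10^118 J/m³

One Planck energy density: u_P = c⁷/(ℏG²) = 4.68 × 10^113 J/m³.
7.90 × 10^4 × 4.68 × 10^113 J/m³ = 3.70 × 10^118 J/m³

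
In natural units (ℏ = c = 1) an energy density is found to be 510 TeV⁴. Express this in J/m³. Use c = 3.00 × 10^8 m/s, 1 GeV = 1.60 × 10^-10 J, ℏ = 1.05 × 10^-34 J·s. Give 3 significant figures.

[E]/[L]³ = [E]⁴/(ℏc)³; restore (ℏc)⁻³.
1 GeV⁴ → 1/(ℏc)³ × (1 GeV in J)⁴ = 2.10 × 10^37 J/m³.
Convert the energy scale: 510 TeV⁴ = 5.10 × 10^14 GeV⁴.
Result: 5.10 × 10^14 × 2.10 × 10^37 = 1.07 × 10^52 J/m³.

1.07 × 10^52 J/m³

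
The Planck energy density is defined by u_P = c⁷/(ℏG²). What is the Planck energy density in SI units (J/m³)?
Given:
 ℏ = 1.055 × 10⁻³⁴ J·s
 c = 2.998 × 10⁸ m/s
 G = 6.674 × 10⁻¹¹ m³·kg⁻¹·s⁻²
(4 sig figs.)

4.632 × 10¹¹³ J/m³

u_P = c⁷/(ℏG²)
  = 2.177 × 10⁵⁹ / 4.699 × 10⁻⁵⁵
  = 4.632 × 10¹¹³ J/m³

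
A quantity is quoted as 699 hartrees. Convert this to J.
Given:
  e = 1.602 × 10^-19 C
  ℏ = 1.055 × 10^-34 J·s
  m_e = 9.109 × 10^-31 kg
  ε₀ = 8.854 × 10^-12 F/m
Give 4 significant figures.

3.044 × 10^-15 J

One hartree: E_h = m_e e⁴/(4πε₀ℏ)² = 4.354 × 10^-18 J.
699 × 4.354 × 10^-18 J = 3.044 × 10^-15 J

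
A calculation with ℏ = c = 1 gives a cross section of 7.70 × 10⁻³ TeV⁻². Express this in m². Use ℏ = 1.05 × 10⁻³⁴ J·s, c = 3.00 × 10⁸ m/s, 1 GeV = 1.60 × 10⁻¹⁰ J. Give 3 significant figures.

Area is [L]² = [E]⁻²·(ℏc)²; restore (ℏc)².
1 GeV⁻² → (ℏc)² × (1 GeV in J)⁻² = 3.88 × 10⁻³² m².
Convert the energy scale: 7.70 × 10⁻³ TeV⁻² = 7.70 × 10⁻⁹ GeV⁻².
Result: 7.70 × 10⁻⁹ × 3.88 × 10⁻³² = 2.98 × 10⁻⁴⁰ m².

2.98 × 10⁻⁴⁰ m²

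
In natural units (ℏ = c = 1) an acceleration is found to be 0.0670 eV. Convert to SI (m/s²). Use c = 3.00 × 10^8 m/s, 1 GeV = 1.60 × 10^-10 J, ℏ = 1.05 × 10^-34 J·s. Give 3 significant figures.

Acceleration is [L]/[T]² = c·[E]/ℏ.
1 GeV → c/ℏ × (1 GeV in J) = 4.57 × 10^32 m/s².
Convert the energy scale: 0.0670 eV = 6.70 × 10^-11 GeV.
Result: 6.70 × 10^-11 × 4.57 × 10^32 = 3.06 × 10^22 m/s².

3.06 × 10^22 m/s²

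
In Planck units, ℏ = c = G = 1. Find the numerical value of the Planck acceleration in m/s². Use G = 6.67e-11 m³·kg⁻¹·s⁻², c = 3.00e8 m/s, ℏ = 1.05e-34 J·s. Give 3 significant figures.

From ℏ = c = G = 1 the acceleration scale is a_P = √(c⁷/(ℏG)).
  = √(3.12e103)
  = 5.59e51 m/s²

5.59e51 m/s²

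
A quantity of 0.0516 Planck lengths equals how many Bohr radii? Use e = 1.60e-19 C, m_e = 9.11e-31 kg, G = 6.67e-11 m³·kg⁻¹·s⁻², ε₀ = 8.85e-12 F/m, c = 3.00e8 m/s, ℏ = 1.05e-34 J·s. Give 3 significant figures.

Planck length: ℓ_P = √(ℏG/c³) = 1.61e-35 m
Bohr radius: a₀ = 4πε₀ℏ²/(m_e e²) = 5.26e-11 m
0.0516 × 1.61e-35 / 5.26e-11 = 1.58e-26

1.58e-26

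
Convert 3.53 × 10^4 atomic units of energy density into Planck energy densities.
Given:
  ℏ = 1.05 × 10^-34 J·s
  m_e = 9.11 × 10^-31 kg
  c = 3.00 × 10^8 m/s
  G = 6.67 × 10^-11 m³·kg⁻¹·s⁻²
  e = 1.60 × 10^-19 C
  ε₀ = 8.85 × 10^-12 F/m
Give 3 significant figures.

atomic unit of energy density: u_au = E_h/a₀³ = m_e⁴e¹⁰/((4πε₀)⁵ℏ⁸) = 3.01 × 10^13 J/m³
Planck energy density: u_P = c⁷/(ℏG²) = 4.68 × 10^113 J/m³
3.53 × 10^4 × 3.01 × 10^13 / 4.68 × 10^113 = 2.27 × 10^-96

2.27 × 10^-96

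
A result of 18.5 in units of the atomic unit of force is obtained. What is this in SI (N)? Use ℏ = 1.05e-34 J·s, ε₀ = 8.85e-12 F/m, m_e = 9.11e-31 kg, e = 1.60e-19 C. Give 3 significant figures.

1.54e-6 N

One atomic unit of force: F_au = E_h/a₀ = m_e²e⁶/((4πε₀)³ℏ⁴) = 8.33e-8 N.
18.5 × 8.33e-8 N = 1.54e-6 N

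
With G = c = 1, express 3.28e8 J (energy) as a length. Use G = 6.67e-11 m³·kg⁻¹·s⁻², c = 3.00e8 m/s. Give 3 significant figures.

Energy → length via G/c⁴.
3.28e8 J × (G/c⁴) = 2.70e-36 m

2.70e-36 m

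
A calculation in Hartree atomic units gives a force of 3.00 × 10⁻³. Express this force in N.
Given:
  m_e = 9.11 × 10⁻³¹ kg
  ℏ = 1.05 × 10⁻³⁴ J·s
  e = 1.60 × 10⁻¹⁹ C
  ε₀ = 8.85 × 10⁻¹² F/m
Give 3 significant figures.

One atomic unit of force: F_au = E_h/a₀ = m_e²e⁶/((4πε₀)³ℏ⁴) = 8.33 × 10⁻⁸ N.
3.00 × 10⁻³ × 8.33 × 10⁻⁸ N = 2.50 × 10⁻¹⁰ N

2.50 × 10⁻¹⁰ N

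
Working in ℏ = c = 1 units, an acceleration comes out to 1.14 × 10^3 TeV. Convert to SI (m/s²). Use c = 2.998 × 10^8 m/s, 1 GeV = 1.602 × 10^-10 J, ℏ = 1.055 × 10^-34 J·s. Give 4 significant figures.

Acceleration is [L]/[T]² = c·[E]/ℏ.
1 GeV → c/ℏ × (1 GeV in J) = 4.552 × 10^32 m/s².
Convert the energy scale: 1.14 × 10^3 TeV = 1.14 × 10^6 GeV.
Result: 1.14 × 10^6 × 4.552 × 10^32 = 5.190 × 10^38 m/s².

5.190 × 10^38 m/s²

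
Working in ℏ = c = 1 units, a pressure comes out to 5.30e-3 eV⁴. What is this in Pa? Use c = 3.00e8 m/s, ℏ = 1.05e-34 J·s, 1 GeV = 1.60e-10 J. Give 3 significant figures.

Pressure is [E]/[L]³ = [E]⁴/(ℏc)³.
1 GeV⁴ → 1/(ℏc)³ × (1 GeV in J)⁴ = 2.10e37 Pa.
Convert the energy scale: 5.30e-3 eV⁴ = 5.30e-39 GeV⁴.
Result: 5.30e-39 × 2.10e37 = 0.111 Pa.

0.111 Pa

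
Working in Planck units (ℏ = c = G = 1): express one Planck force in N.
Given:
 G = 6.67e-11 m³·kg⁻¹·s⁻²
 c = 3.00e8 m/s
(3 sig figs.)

1.21e44 N

The unique combination of the constants set to 1 with dimensions of force is F_P = c⁴/G.
  = 8.10e33 / 6.67e-11
  = 1.21e44 N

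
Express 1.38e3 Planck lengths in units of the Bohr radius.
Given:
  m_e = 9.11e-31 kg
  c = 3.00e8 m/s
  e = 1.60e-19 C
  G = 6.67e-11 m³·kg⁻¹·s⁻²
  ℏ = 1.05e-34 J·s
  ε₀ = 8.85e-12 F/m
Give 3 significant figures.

Planck length: ℓ_P = √(ℏG/c³) = 1.61e-35 m
Bohr radius: a₀ = 4πε₀ℏ²/(m_e e²) = 5.26e-11 m
1.38e3 × 1.61e-35 / 5.26e-11 = 4.23e-22

4.23e-22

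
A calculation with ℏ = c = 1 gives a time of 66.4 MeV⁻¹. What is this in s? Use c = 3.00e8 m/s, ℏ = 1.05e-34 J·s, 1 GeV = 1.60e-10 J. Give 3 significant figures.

A time is [E]⁻¹ in ℏ=c=1; restore one factor of ℏ.
1 GeV⁻¹ → ℏ × (1 GeV in J)⁻¹ = 6.56e-25 s.
Convert the energy scale: 66.4 MeV⁻¹ = 6.64e4 GeV⁻¹.
Result: 6.64e4 × 6.56e-25 = 4.36e-20 s.

4.36e-20 s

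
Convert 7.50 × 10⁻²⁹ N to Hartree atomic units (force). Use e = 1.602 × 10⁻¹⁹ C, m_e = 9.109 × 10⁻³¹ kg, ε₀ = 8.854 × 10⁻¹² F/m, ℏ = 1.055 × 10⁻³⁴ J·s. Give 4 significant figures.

9.124 × 10⁻²²

atomic unit of force: F_au = E_h/a₀ = m_e²e⁶/((4πε₀)³ℏ⁴) = 8.220 × 10⁻⁸ N.
7.50 × 10⁻²⁹ / 8.220 × 10⁻⁸ = 9.124 × 10⁻²²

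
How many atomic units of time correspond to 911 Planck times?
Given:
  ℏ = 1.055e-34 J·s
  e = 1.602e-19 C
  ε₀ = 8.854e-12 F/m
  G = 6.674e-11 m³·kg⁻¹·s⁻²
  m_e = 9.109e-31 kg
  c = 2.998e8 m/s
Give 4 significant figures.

2.027e-24

Planck time: t_P = √(ℏG/c⁵) = 5.392e-44 s
atomic unit of time: τ_au = (4πε₀)²ℏ³/(m_e e⁴) = 2.423e-17 s
911 × 5.392e-44 / 2.423e-17 = 2.027e-24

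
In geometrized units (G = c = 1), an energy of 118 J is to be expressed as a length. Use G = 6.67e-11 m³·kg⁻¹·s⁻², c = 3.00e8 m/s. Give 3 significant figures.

Energy → length via G/c⁴.
118 J × (G/c⁴) = 9.72e-43 m

9.72e-43 m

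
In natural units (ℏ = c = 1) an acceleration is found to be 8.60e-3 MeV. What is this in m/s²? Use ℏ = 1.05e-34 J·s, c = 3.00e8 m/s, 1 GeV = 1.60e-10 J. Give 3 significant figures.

3.93e27 m/s²

Acceleration is [L]/[T]² = c·[E]/ℏ.
1 GeV → c/ℏ × (1 GeV in J) = 4.57e32 m/s².
Convert the energy scale: 8.60e-3 MeV = 8.60e-6 GeV.
Result: 8.60e-6 × 4.57e32 = 3.93e27 m/s².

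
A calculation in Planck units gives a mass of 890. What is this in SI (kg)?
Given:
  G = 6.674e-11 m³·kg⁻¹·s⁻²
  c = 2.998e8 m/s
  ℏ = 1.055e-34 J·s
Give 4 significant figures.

1.937e-5 kg

One Planck mass: m_P = √(ℏc/G) = 2.177e-8 kg.
890 × 2.177e-8 kg = 1.937e-5 kg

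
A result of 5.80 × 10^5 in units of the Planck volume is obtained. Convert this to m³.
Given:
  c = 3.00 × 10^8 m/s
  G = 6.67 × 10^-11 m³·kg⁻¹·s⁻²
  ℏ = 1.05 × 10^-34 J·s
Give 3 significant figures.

2.42 × 10^-99 m³

One Planck volume: V_P = (ℏG/c³)^(3/2) = 4.18 × 10^-105 m³.
5.80 × 10^5 × 4.18 × 10^-105 m³ = 2.42 × 10^-99 m³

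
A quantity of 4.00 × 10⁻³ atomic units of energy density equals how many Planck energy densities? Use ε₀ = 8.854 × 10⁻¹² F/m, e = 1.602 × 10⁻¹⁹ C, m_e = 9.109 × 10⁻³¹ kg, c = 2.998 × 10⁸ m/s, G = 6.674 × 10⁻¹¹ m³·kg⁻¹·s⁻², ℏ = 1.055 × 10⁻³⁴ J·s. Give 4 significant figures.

2.529 × 10⁻¹⁰³

atomic unit of energy density: u_au = E_h/a₀³ = m_e⁴e¹⁰/((4πε₀)⁵ℏ⁸) = 2.929 × 10¹³ J/m³
Planck energy density: u_P = c⁷/(ℏG²) = 4.632 × 10¹¹³ J/m³
4.00 × 10⁻³ × 2.929 × 10¹³ / 4.632 × 10¹¹³ = 2.529 × 10⁻¹⁰³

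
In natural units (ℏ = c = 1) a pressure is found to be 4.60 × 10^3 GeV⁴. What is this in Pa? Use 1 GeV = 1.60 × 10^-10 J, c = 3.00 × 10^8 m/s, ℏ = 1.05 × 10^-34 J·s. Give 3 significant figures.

9.65 × 10^40 Pa

Pressure is [E]/[L]³ = [E]⁴/(ℏc)³.
1 GeV⁴ → 1/(ℏc)³ × (1 GeV in J)⁴ = 2.10 × 10^37 Pa.
Result: 4.60 × 10^3 × 2.10 × 10^37 = 9.65 × 10^40 Pa.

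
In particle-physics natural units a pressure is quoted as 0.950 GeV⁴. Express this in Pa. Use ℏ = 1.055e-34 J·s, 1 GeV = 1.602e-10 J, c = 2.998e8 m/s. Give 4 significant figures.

Pressure is [E]/[L]³ = [E]⁴/(ℏc)³.
1 GeV⁴ → 1/(ℏc)³ × (1 GeV in J)⁴ = 2.082e37 Pa.
Result: 0.950 × 2.082e37 = 1.978e37 Pa.

1.978e37 Pa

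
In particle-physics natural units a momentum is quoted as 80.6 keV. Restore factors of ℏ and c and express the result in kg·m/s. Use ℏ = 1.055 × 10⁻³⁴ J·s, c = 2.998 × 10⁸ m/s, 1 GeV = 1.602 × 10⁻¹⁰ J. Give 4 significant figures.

Momentum is [E]/c; divide by c.
1 GeV → 1/c × (1 GeV in J) = 5.344 × 10⁻¹⁹ kg·m/s.
Convert the energy scale: 80.6 keV = 8.06 × 10⁻⁵ GeV.
Result: 8.06 × 10⁻⁵ × 5.344 × 10⁻¹⁹ = 4.307 × 10⁻²³ kg·m/s.

4.307 × 10⁻²³ kg·m/s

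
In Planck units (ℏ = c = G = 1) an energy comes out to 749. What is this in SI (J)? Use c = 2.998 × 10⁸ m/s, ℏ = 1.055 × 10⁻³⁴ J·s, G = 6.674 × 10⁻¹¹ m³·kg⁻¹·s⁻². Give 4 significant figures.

One Planck energy: E_P = √(ℏc⁵/G) = 1.957 × 10⁹ J.
749 × 1.957 × 10⁹ J = 1.466 × 10¹² J

1.466 × 10¹² J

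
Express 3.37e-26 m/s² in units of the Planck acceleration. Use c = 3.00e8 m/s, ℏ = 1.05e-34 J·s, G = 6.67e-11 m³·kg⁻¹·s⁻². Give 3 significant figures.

Planck acceleration: a_P = √(c⁷/(ℏG)) = 5.59e51 m/s².
3.37e-26 / 5.59e51 = 6.03e-78

6.03e-78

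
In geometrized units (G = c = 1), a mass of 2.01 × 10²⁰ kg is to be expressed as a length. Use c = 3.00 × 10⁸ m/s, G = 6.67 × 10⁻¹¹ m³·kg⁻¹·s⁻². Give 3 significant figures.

1.49 × 10⁻⁷ m

In G = c = 1 units mass has dimensions of length; the conversion factor is G/c².
2.01 × 10²⁰ kg × (G/c²) = 1.49 × 10⁻⁷ m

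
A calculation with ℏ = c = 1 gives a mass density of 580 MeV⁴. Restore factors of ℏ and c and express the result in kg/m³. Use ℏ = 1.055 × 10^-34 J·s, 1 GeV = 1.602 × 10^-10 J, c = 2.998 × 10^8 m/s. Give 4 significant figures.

1.343 × 10^11 kg/m³

Mass density is [E]/(c²[L]³) = [E]⁴/(ℏ³c⁵).
1 GeV⁴ → 1/(ℏ³c⁵) × (1 GeV in J)⁴ = 2.316 × 10^20 kg/m³.
Convert the energy scale: 580 MeV⁴ = 5.80 × 10^-10 GeV⁴.
Result: 5.80 × 10^-10 × 2.316 × 10^20 = 1.343 × 10^11 kg/m³.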